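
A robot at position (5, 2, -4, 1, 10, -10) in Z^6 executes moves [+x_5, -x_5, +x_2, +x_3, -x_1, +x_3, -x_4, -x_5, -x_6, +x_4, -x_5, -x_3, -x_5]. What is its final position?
(4, 3, -3, 1, 7, -11)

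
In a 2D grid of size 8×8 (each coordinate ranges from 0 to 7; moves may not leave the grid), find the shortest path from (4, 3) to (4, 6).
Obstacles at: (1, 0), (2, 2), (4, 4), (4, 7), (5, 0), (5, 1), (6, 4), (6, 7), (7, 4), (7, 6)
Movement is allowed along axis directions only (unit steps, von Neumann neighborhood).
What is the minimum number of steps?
5
(one shortest path: (4, 3) → (3, 3) → (3, 4) → (3, 5) → (4, 5) → (4, 6))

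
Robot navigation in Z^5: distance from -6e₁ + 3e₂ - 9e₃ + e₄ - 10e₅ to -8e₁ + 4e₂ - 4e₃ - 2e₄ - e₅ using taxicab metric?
20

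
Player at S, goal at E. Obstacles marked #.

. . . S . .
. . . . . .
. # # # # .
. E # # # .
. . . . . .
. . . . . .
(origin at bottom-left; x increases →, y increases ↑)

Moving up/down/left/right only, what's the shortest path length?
7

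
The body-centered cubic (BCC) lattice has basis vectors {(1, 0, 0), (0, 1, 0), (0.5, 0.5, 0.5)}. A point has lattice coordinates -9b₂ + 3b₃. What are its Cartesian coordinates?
(1.5, -7.5, 1.5)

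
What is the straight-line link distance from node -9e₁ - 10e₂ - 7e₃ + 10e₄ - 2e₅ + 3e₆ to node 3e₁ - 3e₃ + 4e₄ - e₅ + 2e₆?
17.2627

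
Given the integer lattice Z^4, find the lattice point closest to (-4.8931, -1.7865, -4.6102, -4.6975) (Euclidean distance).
(-5, -2, -5, -5)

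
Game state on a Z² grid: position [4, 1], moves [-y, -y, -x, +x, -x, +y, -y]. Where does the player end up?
(3, -1)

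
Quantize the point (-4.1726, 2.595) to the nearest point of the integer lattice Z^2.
(-4, 3)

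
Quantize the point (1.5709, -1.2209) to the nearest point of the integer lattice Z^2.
(2, -1)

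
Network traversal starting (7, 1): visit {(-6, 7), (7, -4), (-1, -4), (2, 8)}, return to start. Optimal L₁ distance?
50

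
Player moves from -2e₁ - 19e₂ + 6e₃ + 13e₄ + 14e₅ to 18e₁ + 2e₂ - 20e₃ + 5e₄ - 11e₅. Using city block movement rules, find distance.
100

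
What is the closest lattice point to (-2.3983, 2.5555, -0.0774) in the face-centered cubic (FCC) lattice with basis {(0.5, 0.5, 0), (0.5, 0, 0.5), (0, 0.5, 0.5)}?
(-2.5, 2.5, 0)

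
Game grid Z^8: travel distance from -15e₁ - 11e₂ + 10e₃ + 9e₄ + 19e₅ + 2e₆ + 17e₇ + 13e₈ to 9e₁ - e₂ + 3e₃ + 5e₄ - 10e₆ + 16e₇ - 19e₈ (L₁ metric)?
109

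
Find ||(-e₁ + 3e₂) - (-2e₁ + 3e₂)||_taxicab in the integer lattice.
1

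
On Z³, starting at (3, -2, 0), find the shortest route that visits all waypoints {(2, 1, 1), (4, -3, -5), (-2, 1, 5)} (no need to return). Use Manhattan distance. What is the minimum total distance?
27
(one optimal route: (3, -2, 0) → (4, -3, -5) → (2, 1, 1) → (-2, 1, 5))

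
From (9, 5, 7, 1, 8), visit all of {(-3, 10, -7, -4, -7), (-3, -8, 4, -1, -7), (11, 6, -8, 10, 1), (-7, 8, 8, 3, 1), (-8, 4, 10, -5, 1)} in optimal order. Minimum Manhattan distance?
152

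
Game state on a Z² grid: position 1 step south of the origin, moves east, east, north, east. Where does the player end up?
(3, 0)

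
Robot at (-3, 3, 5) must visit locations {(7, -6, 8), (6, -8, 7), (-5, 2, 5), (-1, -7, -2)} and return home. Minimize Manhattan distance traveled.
66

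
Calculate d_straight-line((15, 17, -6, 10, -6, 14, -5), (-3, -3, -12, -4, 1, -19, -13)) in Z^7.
46.4543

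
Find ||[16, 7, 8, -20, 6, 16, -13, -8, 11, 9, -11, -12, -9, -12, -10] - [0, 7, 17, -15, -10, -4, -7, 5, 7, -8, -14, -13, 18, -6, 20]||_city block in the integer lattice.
173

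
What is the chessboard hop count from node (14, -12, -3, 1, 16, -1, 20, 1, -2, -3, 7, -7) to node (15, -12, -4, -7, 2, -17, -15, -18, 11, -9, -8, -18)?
35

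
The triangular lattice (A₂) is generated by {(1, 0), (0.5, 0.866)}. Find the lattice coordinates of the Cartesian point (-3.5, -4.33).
-b₁ - 5b₂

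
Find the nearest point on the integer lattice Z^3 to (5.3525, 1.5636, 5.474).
(5, 2, 5)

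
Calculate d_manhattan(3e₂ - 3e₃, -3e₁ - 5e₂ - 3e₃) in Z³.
11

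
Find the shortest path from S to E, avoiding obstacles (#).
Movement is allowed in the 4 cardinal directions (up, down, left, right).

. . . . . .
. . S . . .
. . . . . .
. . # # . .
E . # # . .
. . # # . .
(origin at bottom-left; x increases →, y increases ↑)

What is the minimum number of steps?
5
(one shortest path: (2, 4) → (1, 4) → (0, 4) → (0, 3) → (0, 2) → (0, 1))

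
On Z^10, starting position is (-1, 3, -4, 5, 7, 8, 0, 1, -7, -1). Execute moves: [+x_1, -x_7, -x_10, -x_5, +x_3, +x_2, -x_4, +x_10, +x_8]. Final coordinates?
(0, 4, -3, 4, 6, 8, -1, 2, -7, -1)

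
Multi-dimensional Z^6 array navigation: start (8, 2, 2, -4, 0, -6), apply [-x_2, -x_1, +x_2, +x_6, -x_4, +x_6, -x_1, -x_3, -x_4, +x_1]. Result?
(7, 2, 1, -6, 0, -4)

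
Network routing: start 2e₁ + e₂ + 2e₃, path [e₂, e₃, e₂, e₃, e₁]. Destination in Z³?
(3, 3, 4)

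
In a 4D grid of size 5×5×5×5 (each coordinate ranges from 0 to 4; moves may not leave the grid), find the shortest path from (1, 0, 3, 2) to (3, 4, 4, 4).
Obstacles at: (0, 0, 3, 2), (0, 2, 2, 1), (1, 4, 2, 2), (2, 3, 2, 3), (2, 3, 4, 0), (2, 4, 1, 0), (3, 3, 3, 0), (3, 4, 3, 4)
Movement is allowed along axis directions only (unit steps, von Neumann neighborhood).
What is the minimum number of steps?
9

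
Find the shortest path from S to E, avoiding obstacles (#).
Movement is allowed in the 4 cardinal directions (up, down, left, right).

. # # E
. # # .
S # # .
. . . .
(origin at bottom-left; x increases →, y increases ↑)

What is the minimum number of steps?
7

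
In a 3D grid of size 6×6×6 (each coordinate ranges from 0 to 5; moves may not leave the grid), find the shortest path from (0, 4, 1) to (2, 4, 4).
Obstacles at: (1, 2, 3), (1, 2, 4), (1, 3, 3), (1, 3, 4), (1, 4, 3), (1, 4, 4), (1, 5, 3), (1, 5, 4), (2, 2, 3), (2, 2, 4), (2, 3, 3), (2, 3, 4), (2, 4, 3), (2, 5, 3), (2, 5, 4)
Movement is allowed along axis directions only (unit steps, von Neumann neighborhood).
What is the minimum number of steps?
7
(one shortest path: (0, 4, 1) → (1, 4, 1) → (2, 4, 1) → (3, 4, 1) → (3, 4, 2) → (3, 4, 3) → (3, 4, 4) → (2, 4, 4))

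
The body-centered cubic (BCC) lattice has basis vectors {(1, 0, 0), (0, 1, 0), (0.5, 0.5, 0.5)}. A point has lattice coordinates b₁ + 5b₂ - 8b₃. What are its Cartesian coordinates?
(-3, 1, -4)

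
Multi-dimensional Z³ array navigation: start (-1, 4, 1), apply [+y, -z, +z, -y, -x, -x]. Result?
(-3, 4, 1)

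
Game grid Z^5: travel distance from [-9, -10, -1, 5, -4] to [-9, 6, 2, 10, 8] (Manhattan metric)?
36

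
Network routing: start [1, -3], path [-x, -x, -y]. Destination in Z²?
(-1, -4)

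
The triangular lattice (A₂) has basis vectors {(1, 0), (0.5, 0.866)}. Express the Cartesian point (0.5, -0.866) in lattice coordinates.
b₁ - b₂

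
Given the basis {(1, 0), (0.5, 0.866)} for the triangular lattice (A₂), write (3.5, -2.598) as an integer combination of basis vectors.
5b₁ - 3b₂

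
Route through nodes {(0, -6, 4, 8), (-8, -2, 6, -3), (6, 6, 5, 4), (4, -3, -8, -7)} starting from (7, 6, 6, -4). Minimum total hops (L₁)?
89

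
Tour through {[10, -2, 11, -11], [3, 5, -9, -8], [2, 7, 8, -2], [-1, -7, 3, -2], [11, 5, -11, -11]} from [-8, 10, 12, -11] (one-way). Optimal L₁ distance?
122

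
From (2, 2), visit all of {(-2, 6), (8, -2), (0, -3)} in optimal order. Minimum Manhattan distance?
28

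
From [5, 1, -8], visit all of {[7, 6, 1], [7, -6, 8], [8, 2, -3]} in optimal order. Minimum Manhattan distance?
37
(one optimal route: (5, 1, -8) → (8, 2, -3) → (7, 6, 1) → (7, -6, 8))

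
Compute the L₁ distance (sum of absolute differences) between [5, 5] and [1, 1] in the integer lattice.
8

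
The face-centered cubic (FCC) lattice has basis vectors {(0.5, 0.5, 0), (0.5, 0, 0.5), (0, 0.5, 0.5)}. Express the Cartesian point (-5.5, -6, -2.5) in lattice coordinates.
-9b₁ - 2b₂ - 3b₃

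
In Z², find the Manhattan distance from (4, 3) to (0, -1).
8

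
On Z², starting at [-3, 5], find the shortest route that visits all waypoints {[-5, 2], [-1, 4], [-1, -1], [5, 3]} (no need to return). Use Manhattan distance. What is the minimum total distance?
24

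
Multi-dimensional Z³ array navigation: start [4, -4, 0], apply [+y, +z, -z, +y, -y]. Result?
(4, -3, 0)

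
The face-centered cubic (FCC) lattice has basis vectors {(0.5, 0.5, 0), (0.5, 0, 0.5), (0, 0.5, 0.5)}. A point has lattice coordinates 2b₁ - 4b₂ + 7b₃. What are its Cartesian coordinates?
(-1, 4.5, 1.5)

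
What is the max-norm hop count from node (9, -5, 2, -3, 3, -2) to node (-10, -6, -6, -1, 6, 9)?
19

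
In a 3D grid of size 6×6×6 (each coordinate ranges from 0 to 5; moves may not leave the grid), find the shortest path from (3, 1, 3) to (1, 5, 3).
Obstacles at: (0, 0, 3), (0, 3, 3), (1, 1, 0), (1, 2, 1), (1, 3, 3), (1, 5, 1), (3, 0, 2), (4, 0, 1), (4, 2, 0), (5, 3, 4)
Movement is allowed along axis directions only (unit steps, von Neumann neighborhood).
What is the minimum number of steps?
6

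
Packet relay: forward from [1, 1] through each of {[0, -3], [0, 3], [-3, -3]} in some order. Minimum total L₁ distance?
12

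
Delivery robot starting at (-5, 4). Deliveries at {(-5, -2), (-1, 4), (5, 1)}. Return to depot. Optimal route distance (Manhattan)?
32
(one optimal route: (-5, 4) → (-5, -2) → (5, 1) → (-1, 4) → (-5, 4))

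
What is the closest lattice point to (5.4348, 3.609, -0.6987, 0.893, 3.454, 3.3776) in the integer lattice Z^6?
(5, 4, -1, 1, 3, 3)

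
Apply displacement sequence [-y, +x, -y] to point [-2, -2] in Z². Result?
(-1, -4)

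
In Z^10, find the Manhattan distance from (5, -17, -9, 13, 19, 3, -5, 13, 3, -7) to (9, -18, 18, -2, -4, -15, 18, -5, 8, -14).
141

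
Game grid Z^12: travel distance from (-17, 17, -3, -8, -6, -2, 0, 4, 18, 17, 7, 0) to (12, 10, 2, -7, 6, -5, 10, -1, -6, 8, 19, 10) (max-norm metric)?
29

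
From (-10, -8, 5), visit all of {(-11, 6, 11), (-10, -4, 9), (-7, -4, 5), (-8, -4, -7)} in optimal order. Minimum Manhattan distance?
51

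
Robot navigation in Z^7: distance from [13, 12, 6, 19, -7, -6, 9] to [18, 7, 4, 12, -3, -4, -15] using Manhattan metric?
49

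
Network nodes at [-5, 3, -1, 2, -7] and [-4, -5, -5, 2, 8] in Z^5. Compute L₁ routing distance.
28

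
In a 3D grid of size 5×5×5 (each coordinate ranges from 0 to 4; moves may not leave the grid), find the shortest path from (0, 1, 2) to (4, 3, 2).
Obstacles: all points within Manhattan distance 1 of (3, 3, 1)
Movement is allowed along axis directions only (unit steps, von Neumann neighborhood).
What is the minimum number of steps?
6
(one shortest path: (0, 1, 2) → (1, 1, 2) → (2, 1, 2) → (3, 1, 2) → (4, 1, 2) → (4, 2, 2) → (4, 3, 2))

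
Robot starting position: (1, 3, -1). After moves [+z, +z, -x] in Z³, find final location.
(0, 3, 1)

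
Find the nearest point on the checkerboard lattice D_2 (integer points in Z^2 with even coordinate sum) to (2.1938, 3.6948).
(2, 4)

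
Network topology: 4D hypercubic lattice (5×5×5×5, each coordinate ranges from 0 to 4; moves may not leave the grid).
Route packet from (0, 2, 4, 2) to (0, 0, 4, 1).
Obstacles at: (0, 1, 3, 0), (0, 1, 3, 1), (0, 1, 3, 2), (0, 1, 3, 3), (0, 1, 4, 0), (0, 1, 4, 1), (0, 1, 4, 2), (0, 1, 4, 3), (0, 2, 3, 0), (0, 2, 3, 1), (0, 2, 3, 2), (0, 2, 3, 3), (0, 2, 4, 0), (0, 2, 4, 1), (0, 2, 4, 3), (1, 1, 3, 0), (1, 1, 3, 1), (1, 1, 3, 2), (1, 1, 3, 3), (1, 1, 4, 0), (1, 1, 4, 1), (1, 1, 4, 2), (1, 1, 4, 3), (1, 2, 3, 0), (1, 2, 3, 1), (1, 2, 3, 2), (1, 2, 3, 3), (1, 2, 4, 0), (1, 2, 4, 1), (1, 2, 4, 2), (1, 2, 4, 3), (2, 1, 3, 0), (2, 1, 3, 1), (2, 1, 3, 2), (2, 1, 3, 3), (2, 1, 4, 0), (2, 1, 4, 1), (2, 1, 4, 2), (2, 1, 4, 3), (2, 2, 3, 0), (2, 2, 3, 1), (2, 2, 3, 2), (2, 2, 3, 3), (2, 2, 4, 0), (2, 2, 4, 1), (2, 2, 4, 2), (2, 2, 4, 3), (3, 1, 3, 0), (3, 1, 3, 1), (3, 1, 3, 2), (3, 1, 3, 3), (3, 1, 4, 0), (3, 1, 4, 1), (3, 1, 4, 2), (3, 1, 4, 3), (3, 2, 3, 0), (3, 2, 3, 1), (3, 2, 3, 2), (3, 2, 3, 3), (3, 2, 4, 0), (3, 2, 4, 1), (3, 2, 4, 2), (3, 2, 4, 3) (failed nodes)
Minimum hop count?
9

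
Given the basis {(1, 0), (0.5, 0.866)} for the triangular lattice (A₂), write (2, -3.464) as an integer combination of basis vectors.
4b₁ - 4b₂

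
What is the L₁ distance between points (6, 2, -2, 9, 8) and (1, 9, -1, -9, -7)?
46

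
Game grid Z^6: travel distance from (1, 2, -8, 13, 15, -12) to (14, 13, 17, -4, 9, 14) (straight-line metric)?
43.7721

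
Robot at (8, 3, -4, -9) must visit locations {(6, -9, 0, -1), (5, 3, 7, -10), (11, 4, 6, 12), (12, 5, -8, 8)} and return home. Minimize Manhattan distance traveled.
128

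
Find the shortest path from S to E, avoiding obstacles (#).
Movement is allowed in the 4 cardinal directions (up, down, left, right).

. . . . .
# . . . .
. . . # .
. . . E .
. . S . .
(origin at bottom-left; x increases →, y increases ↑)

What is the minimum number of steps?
2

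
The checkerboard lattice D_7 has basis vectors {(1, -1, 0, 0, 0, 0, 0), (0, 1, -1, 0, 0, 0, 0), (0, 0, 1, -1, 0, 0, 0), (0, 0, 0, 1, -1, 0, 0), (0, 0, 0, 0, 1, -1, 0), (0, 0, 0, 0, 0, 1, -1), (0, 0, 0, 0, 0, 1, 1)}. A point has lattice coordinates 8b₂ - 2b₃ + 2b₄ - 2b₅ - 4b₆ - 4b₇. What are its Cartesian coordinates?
(0, 8, -10, 4, -4, -6, 0)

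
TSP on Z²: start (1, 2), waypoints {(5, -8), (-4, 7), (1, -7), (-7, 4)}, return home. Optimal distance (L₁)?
54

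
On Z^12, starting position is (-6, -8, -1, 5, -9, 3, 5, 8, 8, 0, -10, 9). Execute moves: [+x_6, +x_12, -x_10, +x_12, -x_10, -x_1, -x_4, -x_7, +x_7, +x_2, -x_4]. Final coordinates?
(-7, -7, -1, 3, -9, 4, 5, 8, 8, -2, -10, 11)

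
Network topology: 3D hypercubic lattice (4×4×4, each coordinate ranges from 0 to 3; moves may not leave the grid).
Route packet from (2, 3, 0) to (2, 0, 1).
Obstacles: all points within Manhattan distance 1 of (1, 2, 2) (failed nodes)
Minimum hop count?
4
(one shortest path: (2, 3, 0) → (2, 2, 0) → (2, 1, 0) → (2, 0, 0) → (2, 0, 1))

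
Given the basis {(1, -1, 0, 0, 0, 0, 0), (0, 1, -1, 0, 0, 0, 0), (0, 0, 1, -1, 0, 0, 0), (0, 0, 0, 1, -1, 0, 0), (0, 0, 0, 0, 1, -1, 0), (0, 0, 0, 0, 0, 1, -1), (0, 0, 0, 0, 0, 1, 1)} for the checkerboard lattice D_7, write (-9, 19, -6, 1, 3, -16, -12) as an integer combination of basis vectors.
-9b₁ + 10b₂ + 4b₃ + 5b₄ + 8b₅ + 2b₆ - 10b₇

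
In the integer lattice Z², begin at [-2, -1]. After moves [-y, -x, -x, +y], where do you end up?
(-4, -1)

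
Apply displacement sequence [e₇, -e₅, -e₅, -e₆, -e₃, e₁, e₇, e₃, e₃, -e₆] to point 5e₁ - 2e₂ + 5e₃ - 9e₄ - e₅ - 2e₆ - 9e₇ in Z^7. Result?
(6, -2, 6, -9, -3, -4, -7)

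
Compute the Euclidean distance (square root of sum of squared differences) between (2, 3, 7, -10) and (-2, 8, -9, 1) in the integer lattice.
20.445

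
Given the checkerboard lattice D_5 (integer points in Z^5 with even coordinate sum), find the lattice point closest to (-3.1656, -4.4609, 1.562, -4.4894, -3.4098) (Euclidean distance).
(-3, -4, 2, -4, -3)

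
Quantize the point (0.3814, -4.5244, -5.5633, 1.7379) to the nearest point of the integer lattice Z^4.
(0, -5, -6, 2)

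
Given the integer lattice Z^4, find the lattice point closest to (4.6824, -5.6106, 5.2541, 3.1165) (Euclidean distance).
(5, -6, 5, 3)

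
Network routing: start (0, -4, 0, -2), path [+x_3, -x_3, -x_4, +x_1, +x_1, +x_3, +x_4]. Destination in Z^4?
(2, -4, 1, -2)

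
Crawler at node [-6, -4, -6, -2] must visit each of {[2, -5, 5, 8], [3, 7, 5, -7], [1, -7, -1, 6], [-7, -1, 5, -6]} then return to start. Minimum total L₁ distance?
100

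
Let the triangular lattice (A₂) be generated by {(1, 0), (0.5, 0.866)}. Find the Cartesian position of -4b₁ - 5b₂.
(-6.5, -4.33)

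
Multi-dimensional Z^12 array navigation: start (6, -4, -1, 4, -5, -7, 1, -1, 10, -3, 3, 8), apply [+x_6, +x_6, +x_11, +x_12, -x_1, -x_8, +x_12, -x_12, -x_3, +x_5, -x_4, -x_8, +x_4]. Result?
(5, -4, -2, 4, -4, -5, 1, -3, 10, -3, 4, 9)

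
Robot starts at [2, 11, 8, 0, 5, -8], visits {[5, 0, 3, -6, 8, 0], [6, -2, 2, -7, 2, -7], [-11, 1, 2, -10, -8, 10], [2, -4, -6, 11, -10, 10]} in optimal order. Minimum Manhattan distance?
149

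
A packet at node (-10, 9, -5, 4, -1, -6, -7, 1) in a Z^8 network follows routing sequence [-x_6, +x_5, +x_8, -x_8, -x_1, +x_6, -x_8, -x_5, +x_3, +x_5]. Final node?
(-11, 9, -4, 4, 0, -6, -7, 0)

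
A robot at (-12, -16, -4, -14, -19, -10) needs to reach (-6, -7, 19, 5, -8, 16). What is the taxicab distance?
94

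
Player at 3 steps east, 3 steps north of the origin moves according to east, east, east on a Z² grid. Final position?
(6, 3)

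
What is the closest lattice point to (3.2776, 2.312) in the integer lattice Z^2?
(3, 2)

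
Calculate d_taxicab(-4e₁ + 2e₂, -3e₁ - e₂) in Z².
4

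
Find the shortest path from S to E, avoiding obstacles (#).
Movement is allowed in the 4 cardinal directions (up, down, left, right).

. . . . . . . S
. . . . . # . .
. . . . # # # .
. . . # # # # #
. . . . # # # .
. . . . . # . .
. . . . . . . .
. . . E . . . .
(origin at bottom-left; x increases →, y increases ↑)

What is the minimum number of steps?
13
(one shortest path: (7, 7) → (6, 7) → (5, 7) → (4, 7) → (3, 7) → (2, 7) → (2, 6) → (2, 5) → (2, 4) → (2, 3) → (3, 3) → (3, 2) → (3, 1) → (3, 0))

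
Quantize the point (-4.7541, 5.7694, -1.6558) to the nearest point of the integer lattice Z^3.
(-5, 6, -2)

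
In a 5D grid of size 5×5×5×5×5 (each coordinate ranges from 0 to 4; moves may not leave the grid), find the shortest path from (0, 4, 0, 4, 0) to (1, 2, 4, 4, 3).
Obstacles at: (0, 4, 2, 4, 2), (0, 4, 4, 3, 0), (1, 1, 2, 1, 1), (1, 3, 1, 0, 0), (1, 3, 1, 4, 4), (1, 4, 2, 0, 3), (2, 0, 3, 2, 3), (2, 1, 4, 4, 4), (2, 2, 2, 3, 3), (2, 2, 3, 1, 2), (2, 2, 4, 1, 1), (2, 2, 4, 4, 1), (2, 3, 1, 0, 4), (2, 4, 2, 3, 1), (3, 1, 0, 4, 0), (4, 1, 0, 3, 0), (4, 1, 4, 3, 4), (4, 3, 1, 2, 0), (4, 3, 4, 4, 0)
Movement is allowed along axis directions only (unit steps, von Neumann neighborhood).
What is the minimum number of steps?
10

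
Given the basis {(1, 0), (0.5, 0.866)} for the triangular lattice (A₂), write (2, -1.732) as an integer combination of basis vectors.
3b₁ - 2b₂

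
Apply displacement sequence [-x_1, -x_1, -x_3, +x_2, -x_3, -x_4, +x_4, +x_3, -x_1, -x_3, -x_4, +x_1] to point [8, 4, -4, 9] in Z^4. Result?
(6, 5, -6, 8)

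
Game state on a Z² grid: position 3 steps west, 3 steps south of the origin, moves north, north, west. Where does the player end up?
(-4, -1)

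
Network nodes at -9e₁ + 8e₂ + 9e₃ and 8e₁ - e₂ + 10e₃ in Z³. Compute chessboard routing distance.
17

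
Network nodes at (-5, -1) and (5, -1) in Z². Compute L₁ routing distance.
10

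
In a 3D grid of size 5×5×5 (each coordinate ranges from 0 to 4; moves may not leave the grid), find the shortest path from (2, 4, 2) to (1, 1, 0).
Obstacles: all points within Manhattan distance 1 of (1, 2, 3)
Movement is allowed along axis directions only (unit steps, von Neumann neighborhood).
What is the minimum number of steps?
6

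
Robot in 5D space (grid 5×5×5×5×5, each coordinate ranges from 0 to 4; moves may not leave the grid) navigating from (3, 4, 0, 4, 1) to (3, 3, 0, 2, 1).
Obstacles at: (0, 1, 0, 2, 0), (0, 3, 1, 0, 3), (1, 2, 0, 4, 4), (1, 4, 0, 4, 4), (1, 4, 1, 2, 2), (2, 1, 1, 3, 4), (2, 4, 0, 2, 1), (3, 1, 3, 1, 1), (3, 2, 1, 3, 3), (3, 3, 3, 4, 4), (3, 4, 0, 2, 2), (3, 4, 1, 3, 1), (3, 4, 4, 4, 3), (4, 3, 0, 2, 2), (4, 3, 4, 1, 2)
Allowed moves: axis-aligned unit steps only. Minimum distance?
3
(one shortest path: (3, 4, 0, 4, 1) → (3, 3, 0, 4, 1) → (3, 3, 0, 3, 1) → (3, 3, 0, 2, 1))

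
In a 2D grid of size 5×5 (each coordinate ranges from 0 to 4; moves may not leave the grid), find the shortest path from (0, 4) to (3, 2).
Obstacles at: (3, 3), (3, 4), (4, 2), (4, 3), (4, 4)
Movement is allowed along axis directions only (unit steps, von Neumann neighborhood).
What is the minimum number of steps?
5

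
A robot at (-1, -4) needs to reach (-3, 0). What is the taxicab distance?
6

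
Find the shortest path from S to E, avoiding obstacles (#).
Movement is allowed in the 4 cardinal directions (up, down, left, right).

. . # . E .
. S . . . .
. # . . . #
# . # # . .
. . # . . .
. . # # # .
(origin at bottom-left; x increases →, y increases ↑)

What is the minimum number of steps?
4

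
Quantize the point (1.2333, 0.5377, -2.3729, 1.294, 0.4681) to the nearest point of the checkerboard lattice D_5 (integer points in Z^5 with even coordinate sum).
(1, 1, -2, 1, 1)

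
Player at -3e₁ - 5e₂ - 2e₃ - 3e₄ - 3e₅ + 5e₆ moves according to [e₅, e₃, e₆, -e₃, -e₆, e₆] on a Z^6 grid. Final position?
(-3, -5, -2, -3, -2, 6)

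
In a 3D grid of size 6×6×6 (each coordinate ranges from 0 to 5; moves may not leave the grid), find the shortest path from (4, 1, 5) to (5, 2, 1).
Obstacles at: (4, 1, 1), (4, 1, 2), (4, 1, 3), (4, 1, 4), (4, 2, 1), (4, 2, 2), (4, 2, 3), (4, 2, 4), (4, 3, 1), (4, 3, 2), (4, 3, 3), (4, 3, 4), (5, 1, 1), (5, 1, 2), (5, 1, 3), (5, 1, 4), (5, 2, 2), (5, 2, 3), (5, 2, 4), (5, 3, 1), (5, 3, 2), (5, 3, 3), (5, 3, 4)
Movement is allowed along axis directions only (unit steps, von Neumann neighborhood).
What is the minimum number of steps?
10
(one shortest path: (4, 1, 5) → (3, 1, 5) → (3, 2, 5) → (3, 2, 4) → (3, 2, 3) → (3, 2, 2) → (3, 2, 1) → (3, 2, 0) → (4, 2, 0) → (5, 2, 0) → (5, 2, 1))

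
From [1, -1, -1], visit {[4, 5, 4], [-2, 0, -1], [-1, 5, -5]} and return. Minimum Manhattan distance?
42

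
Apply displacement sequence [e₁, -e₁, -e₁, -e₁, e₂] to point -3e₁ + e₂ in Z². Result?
(-5, 2)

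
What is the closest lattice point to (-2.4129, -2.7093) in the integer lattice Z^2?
(-2, -3)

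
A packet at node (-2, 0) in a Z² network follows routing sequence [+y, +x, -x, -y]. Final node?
(-2, 0)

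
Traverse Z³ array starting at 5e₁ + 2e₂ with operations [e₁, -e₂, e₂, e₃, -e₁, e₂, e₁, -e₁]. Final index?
(5, 3, 1)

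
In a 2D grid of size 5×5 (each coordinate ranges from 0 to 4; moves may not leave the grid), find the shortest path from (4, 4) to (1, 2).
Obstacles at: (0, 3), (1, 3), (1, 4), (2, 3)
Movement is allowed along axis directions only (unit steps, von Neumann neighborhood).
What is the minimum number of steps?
5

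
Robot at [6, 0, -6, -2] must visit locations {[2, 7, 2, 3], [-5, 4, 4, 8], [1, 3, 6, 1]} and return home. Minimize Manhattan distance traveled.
80
(one optimal route: (6, 0, -6, -2) → (2, 7, 2, 3) → (-5, 4, 4, 8) → (1, 3, 6, 1) → (6, 0, -6, -2))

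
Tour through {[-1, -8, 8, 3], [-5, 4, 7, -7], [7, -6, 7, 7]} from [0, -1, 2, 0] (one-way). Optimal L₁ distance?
64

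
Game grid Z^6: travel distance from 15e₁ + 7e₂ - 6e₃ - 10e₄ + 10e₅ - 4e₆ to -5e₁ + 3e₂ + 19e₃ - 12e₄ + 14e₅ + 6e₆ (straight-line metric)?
34.0735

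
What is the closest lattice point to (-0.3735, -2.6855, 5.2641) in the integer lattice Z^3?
(0, -3, 5)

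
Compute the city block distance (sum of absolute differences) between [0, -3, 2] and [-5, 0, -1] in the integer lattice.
11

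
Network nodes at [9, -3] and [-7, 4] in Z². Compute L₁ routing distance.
23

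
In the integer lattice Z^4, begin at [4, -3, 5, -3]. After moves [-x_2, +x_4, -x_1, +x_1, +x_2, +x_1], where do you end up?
(5, -3, 5, -2)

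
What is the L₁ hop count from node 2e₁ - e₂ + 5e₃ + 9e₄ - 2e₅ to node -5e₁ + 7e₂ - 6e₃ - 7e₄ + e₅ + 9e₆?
54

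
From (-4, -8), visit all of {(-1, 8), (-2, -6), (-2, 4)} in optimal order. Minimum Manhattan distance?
19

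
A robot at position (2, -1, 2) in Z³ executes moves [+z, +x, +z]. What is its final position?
(3, -1, 4)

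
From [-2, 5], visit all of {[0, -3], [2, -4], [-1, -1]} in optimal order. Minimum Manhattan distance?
13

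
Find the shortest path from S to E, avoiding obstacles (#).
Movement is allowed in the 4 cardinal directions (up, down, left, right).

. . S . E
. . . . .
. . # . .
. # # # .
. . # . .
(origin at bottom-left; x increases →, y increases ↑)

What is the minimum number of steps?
2
(one shortest path: (2, 4) → (3, 4) → (4, 4))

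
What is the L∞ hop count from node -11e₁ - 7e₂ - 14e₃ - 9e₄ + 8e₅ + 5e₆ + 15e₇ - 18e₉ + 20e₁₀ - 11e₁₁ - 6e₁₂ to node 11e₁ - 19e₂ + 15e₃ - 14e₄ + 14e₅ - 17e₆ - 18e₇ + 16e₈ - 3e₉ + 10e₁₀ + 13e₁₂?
33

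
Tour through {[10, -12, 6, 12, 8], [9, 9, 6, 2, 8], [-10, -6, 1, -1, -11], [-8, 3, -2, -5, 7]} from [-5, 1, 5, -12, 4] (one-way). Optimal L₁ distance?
149
(one optimal route: (-5, 1, 5, -12, 4) → (-10, -6, 1, -1, -11) → (-8, 3, -2, -5, 7) → (9, 9, 6, 2, 8) → (10, -12, 6, 12, 8))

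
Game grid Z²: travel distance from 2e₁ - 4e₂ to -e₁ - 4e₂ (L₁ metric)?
3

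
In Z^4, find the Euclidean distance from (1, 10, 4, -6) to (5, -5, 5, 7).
20.2731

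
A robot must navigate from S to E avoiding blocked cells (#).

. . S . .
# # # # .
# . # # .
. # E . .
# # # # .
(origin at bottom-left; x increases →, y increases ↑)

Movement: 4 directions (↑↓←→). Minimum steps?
7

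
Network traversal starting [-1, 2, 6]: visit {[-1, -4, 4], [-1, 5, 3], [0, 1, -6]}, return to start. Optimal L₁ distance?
44
(one optimal route: (-1, 2, 6) → (-1, -4, 4) → (0, 1, -6) → (-1, 5, 3) → (-1, 2, 6))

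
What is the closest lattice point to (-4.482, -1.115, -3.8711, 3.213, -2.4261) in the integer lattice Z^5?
(-4, -1, -4, 3, -2)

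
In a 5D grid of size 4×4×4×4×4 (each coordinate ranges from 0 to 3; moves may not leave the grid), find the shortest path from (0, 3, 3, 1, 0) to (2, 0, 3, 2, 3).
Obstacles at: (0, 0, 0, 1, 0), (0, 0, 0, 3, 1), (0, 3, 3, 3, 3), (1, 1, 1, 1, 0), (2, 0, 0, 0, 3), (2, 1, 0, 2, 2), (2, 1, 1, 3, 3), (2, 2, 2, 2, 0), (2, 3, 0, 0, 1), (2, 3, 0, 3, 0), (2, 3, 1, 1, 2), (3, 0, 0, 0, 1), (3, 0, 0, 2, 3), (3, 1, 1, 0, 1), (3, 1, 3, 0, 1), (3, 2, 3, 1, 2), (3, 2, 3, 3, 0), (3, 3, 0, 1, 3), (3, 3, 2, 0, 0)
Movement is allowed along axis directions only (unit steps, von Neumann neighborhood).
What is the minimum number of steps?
9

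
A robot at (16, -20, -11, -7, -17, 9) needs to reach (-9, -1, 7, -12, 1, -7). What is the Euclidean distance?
43.7607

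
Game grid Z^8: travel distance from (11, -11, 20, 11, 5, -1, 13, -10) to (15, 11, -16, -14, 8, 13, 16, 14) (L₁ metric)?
131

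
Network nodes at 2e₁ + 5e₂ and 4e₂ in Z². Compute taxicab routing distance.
3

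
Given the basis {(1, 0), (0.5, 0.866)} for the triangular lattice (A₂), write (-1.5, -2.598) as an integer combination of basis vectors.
-3b₂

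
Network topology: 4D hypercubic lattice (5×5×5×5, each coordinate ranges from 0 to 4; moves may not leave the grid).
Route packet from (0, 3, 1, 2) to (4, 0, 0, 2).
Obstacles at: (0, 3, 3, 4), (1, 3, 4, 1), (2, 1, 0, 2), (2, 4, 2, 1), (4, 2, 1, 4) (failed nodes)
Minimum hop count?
8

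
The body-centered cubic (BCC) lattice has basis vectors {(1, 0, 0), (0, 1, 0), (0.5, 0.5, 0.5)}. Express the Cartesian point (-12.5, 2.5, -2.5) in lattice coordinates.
-10b₁ + 5b₂ - 5b₃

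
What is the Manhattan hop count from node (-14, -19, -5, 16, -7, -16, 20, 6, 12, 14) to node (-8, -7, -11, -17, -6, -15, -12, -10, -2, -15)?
150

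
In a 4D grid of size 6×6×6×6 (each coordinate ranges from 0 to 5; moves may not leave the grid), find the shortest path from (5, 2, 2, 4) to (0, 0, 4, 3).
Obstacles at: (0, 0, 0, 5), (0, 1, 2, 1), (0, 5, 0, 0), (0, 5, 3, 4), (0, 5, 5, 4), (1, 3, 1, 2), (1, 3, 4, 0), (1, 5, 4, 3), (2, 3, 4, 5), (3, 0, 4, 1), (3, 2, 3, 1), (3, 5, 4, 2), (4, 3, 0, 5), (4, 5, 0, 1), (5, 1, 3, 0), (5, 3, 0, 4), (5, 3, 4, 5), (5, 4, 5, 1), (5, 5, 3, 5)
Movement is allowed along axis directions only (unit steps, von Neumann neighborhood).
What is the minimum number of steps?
10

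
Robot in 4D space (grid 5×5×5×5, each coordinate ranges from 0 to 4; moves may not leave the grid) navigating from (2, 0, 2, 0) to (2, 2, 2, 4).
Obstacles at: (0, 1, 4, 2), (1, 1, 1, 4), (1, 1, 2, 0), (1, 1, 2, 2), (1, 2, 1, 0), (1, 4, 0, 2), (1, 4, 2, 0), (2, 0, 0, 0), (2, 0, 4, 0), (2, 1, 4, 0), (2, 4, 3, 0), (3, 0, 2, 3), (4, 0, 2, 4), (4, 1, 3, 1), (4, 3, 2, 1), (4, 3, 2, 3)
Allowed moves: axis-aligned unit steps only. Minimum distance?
6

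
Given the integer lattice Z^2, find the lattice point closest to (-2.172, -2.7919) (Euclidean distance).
(-2, -3)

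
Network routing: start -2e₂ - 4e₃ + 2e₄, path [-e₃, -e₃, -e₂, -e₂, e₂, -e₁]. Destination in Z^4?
(-1, -3, -6, 2)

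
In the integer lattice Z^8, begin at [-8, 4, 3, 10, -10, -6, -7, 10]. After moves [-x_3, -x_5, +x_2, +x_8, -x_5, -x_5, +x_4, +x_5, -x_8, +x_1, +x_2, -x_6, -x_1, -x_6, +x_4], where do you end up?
(-8, 6, 2, 12, -12, -8, -7, 10)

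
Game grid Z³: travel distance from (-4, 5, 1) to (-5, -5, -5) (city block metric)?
17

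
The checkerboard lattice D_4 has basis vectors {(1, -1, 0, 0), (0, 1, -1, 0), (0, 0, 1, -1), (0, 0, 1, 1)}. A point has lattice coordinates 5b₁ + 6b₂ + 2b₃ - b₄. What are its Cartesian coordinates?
(5, 1, -5, -3)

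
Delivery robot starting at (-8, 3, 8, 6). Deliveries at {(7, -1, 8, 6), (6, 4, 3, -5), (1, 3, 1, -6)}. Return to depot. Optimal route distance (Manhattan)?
78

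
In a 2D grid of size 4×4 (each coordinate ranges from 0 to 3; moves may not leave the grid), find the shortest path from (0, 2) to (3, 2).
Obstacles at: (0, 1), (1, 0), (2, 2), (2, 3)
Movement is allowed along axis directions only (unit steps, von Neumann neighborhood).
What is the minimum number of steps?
5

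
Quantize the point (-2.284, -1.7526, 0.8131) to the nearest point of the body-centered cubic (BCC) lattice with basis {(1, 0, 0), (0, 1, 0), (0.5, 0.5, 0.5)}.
(-2, -2, 1)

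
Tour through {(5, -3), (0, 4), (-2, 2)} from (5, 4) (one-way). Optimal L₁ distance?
21
(one optimal route: (5, 4) → (0, 4) → (-2, 2) → (5, -3))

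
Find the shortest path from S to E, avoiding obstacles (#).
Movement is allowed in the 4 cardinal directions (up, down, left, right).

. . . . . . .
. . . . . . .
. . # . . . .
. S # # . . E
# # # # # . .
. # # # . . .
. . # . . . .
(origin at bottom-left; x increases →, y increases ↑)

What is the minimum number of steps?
9
(one shortest path: (1, 3) → (1, 4) → (1, 5) → (2, 5) → (3, 5) → (4, 5) → (5, 5) → (6, 5) → (6, 4) → (6, 3))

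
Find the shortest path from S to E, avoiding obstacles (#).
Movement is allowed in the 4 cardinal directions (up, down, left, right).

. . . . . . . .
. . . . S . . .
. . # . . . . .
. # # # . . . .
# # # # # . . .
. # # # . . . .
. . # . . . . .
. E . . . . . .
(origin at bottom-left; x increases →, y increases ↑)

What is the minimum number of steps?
11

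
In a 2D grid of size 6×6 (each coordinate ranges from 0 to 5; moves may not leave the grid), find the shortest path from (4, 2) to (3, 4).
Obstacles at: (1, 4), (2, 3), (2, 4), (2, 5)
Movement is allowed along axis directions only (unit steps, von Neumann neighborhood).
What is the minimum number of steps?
3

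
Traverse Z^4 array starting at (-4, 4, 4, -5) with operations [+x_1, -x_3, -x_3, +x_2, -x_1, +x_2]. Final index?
(-4, 6, 2, -5)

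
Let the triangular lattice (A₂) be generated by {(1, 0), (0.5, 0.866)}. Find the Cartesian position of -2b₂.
(-1, -1.732)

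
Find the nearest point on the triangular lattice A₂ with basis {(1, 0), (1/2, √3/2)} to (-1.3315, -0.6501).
(-1.5, -0.866)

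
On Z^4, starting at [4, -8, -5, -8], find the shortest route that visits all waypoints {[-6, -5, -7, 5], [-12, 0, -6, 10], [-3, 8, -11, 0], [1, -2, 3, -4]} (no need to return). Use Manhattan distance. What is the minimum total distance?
95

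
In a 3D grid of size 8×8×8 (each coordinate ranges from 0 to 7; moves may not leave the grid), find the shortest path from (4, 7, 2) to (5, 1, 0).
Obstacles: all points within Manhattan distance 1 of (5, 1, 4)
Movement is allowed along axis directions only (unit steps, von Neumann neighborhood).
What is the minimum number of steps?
9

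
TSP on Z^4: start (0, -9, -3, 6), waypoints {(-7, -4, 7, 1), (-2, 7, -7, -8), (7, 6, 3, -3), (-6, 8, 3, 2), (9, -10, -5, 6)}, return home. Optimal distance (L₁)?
142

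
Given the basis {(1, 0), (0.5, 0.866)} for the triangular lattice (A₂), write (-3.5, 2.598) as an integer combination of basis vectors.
-5b₁ + 3b₂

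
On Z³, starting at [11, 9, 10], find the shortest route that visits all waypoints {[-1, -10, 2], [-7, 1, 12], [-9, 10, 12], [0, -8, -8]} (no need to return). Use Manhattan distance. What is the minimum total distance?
74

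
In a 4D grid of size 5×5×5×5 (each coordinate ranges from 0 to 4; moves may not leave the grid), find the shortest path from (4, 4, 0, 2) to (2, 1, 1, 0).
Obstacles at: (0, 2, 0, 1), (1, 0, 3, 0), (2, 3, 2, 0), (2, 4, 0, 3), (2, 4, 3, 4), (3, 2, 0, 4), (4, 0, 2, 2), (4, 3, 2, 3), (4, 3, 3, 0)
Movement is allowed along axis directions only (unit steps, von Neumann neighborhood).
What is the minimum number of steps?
8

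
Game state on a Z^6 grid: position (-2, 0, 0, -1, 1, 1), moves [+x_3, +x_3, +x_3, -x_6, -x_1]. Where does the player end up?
(-3, 0, 3, -1, 1, 0)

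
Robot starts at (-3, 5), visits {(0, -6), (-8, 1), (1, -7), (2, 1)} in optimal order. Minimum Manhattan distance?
30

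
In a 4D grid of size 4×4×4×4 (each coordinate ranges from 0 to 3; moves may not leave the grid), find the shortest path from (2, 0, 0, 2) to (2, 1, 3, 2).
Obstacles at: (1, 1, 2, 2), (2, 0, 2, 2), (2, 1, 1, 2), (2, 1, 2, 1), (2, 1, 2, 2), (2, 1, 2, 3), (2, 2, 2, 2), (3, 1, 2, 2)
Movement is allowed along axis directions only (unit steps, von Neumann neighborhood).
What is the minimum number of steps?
6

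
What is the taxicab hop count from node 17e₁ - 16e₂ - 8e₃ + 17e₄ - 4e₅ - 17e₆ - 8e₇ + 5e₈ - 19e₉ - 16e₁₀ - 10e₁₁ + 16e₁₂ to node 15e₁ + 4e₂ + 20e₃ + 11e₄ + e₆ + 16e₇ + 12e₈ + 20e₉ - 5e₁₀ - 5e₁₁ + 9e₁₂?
171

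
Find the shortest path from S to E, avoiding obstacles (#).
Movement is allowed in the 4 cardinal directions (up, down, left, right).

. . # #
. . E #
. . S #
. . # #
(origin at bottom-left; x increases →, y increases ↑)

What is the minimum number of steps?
1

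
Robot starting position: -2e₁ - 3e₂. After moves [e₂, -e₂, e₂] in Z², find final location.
(-2, -2)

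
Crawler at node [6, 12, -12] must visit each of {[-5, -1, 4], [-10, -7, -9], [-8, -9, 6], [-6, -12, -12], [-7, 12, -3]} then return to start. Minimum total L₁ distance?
124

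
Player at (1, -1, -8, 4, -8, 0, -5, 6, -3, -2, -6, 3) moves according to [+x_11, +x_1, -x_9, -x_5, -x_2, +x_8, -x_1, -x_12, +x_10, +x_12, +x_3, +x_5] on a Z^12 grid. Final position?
(1, -2, -7, 4, -8, 0, -5, 7, -4, -1, -5, 3)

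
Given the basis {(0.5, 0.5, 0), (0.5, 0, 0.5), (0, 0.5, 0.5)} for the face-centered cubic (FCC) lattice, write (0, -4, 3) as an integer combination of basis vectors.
-7b₁ + 7b₂ - b₃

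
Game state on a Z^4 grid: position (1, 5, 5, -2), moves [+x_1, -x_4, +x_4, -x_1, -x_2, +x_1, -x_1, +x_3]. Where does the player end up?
(1, 4, 6, -2)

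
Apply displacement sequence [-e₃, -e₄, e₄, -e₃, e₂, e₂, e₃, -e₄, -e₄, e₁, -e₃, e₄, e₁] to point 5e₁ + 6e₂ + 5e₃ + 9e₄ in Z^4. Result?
(7, 8, 3, 8)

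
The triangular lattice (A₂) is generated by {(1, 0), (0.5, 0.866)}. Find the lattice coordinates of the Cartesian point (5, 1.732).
4b₁ + 2b₂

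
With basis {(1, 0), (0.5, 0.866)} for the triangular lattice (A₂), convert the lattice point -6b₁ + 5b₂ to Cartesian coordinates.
(-3.5, 4.33)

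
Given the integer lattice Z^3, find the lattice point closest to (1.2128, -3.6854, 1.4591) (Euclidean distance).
(1, -4, 1)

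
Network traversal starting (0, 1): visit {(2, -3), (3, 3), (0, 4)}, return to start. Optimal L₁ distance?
20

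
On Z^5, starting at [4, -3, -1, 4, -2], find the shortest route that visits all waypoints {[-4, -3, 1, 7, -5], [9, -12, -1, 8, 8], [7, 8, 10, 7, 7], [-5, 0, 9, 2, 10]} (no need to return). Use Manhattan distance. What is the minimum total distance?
112
(one optimal route: (4, -3, -1, 4, -2) → (-4, -3, 1, 7, -5) → (-5, 0, 9, 2, 10) → (7, 8, 10, 7, 7) → (9, -12, -1, 8, 8))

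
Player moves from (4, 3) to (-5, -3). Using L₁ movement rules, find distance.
15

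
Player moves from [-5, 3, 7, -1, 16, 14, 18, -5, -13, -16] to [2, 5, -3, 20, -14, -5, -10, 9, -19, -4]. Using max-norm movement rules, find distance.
30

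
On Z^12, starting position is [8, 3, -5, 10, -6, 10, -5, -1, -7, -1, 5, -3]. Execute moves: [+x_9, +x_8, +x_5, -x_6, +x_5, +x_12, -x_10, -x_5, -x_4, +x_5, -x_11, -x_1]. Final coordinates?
(7, 3, -5, 9, -4, 9, -5, 0, -6, -2, 4, -2)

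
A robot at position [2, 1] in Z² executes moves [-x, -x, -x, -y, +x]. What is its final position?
(0, 0)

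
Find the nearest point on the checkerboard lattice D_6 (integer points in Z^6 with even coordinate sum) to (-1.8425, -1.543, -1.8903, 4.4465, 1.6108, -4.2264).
(-2, -2, -2, 4, 2, -4)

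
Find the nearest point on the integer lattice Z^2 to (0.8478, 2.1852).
(1, 2)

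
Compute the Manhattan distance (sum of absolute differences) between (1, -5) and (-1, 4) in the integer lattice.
11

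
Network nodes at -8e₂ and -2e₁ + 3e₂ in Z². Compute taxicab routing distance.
13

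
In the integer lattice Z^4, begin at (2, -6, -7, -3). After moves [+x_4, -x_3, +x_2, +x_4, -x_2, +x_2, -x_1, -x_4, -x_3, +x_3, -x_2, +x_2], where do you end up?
(1, -5, -8, -2)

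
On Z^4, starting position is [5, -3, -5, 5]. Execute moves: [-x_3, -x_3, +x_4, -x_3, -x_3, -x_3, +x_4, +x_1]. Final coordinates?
(6, -3, -10, 7)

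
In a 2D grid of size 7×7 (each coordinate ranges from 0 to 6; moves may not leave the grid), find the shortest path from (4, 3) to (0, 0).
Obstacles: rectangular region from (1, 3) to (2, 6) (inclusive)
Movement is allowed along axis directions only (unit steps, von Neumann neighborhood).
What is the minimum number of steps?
7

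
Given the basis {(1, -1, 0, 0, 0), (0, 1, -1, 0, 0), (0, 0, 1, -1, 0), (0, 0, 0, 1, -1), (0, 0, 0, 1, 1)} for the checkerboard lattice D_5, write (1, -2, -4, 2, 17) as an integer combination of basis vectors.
b₁ - b₂ - 5b₃ - 10b₄ + 7b₅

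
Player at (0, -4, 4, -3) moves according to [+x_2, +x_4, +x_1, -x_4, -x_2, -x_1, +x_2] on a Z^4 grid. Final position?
(0, -3, 4, -3)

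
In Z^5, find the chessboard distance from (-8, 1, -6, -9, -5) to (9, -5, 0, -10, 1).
17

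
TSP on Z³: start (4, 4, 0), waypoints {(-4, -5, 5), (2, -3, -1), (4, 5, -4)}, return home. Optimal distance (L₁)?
54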